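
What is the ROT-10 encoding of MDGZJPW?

M(12): 12+10=22 → W
D(3): 3+10=13 → N
G(6): 6+10=16 → Q
Z(25): 25+10=35≡9 → J
J(9): 9+10=19 → T
P(15): 15+10=25 → Z
W(22): 22+10=32≡6 → G

WNQJTZG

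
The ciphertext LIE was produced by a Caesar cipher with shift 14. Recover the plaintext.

L(11): 11−14=-3≡23 → X
I(8): 8−14=-6≡20 → U
E(4): 4−14=-10≡16 → Q

XUQ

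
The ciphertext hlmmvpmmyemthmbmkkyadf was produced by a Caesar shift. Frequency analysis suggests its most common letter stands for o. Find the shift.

The most frequent ciphertext letter is m (appears 7 times).
m is position 12; o is position 14.
Shift = -2≡24.

24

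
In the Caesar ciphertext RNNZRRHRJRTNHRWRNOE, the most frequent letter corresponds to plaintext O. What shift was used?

The most frequent ciphertext letter is R (appears 7 times).
R is position 17; O is position 14.
Shift = 3.

3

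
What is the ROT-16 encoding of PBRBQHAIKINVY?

P(15): 15+16=31≡5 → F
B(1): 1+16=17 → R
R(17): 17+16=33≡7 → H
B(1): 1+16=17 → R
Q(16): 16+16=32≡6 → G
H(7): 7+16=23 → X
A(0): 0+16=16 → Q
I(8): 8+16=24 → Y
K(10): 10+16=26≡0 → A
I(8): 8+16=24 → Y
N(13): 13+16=29≡3 → D
V(21): 21+16=37≡11 → L
Y(24): 24+16=40≡14 → O

FRHRGXQYAYDLO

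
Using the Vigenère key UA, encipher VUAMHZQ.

PUUMBZK

Repeat the key across the message: UAUAUAU
V(21)+U(20): 41≡15 → P
U(20)+A(0): 20 → U
A(0)+U(20): 20 → U
M(12)+A(0): 12 → M
H(7)+U(20): 27≡1 → B
Z(25)+A(0): 25 → Z
Q(16)+U(20): 36≡10 → K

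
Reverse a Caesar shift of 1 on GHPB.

FGOA

G(6): 6−1=5 → F
H(7): 7−1=6 → G
P(15): 15−1=14 → O
B(1): 1−1=0 → A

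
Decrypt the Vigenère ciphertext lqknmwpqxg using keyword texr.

smnwtsszec

Repeat the key across the ciphertext: texrtexrte
l(11)−t(19): -8≡18 → s
q(16)−e(4): 12 → m
k(10)−x(23): -13≡13 → n
n(13)−r(17): -4≡22 → w
m(12)−t(19): -7≡19 → t
w(22)−e(4): 18 → s
p(15)−x(23): -8≡18 → s
q(16)−r(17): -1≡25 → z
x(23)−t(19): 4 → e
g(6)−e(4): 2 → c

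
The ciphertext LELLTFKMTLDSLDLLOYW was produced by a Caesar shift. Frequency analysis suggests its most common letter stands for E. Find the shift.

7

The most frequent ciphertext letter is L (appears 7 times).
L is position 11; E is position 4.
Shift = 7.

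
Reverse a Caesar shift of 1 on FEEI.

EDDH

F(5): 5−1=4 → E
E(4): 4−1=3 → D
E(4): 4−1=3 → D
I(8): 8−1=7 → H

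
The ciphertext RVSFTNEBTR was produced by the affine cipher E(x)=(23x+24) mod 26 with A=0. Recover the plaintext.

The inverse of 23 mod 26 is 17, since 23·17=391≡1. Apply D(y)=17·(y−24) mod 26:
R(17): 17·(17−24)=-119≡11 → L
V(21): 17·(21−24)=-51≡1 → B
S(18): 17·(18−24)=-102≡2 → C
F(5): 17·(5−24)=-323≡15 → P
T(19): 17·(19−24)=-85≡19 → T
N(13): 17·(13−24)=-187≡21 → V
E(4): 17·(4−24)=-340≡24 → Y
B(1): 17·(1−24)=-391≡25 → Z
T(19): 17·(19−24)=-85≡19 → T
R(17): 17·(17−24)=-119≡11 → L

LBCPTVYZTL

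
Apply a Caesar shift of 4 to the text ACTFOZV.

EGXJSDZ

A(0): 0+4=4 → E
C(2): 2+4=6 → G
T(19): 19+4=23 → X
F(5): 5+4=9 → J
O(14): 14+4=18 → S
Z(25): 25+4=29≡3 → D
V(21): 21+4=25 → Z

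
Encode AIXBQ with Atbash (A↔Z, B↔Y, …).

ZRCYJ

A(0) → Z(25)
I(8) → R(17)
X(23) → C(2)
B(1) → Y(24)
Q(16) → J(9)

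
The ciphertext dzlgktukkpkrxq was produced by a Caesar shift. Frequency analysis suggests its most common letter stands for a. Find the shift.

10

The most frequent ciphertext letter is k (appears 4 times).
k is position 10; a is position 0.
Shift = 10.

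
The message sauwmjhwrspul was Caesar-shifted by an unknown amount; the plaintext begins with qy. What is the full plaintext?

From the crib: s(18)−q(16)=2, so the shift is 2.
Subtract 2 from each ciphertext letter:
s(18): 18−2=16 → q
a(0): 0−2=-2≡24 → y
u(20): 20−2=18 → s
w(22): 22−2=20 → u
m(12): 12−2=10 → k
j(9): 9−2=7 → h
h(7): 7−2=5 → f
w(22): 22−2=20 → u
r(17): 17−2=15 → p
s(18): 18−2=16 → q
p(15): 15−2=13 → n
u(20): 20−2=18 → s
l(11): 11−2=9 → j

qysukhfupqnsj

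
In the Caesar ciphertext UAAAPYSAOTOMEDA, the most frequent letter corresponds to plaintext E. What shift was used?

22

The most frequent ciphertext letter is A (appears 5 times).
A is position 0; E is position 4.
Shift = -4≡22.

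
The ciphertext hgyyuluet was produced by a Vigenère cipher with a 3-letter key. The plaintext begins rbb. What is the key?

Subtract each crib letter from the matching ciphertext letter (mod 26):
h(7)−r(17)=-10≡16 → q
g(6)−b(1)=5 → f
y(24)−b(1)=23 → x

qfx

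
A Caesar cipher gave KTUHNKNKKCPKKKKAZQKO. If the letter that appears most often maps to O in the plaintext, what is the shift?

22

The most frequent ciphertext letter is K (appears 9 times).
K is position 10; O is position 14.
Shift = -4≡22.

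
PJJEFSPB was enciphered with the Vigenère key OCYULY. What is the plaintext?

Repeat the key across the ciphertext: OCYULYOC
P(15)−O(14): 1 → B
J(9)−C(2): 7 → H
J(9)−Y(24): -15≡11 → L
E(4)−U(20): -16≡10 → K
F(5)−L(11): -6≡20 → U
S(18)−Y(24): -6≡20 → U
P(15)−O(14): 1 → B
B(1)−C(2): -1≡25 → Z

BHLKUUBZ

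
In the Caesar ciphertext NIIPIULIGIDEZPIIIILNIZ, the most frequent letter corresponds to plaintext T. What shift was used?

15

The most frequent ciphertext letter is I (appears 10 times).
I is position 8; T is position 19.
Shift = -11≡15.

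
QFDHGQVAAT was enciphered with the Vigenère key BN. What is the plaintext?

Repeat the key across the ciphertext: BNBNBNBNBN
Q(16)−B(1): 15 → P
F(5)−N(13): -8≡18 → S
D(3)−B(1): 2 → C
H(7)−N(13): -6≡20 → U
G(6)−B(1): 5 → F
Q(16)−N(13): 3 → D
V(21)−B(1): 20 → U
A(0)−N(13): -13≡13 → N
A(0)−B(1): -1≡25 → Z
T(19)−N(13): 6 → G

PSCUFDUNZG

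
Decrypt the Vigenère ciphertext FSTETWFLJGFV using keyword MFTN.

Repeat the key across the ciphertext: MFTNMFTNMFTN
F(5)−M(12): -7≡19 → T
S(18)−F(5): 13 → N
T(19)−T(19): 0 → A
E(4)−N(13): -9≡17 → R
T(19)−M(12): 7 → H
W(22)−F(5): 17 → R
F(5)−T(19): -14≡12 → M
L(11)−N(13): -2≡24 → Y
J(9)−M(12): -3≡23 → X
G(6)−F(5): 1 → B
F(5)−T(19): -14≡12 → M
V(21)−N(13): 8 → I

TNARHRMYXBMI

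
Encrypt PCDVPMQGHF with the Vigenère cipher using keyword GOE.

Repeat the key across the message: GOEGOEGOEG
P(15)+G(6): 21 → V
C(2)+O(14): 16 → Q
D(3)+E(4): 7 → H
V(21)+G(6): 27≡1 → B
P(15)+O(14): 29≡3 → D
M(12)+E(4): 16 → Q
Q(16)+G(6): 22 → W
G(6)+O(14): 20 → U
H(7)+E(4): 11 → L
F(5)+G(6): 11 → L

VQHBDQWULL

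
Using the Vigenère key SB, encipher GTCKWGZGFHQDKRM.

Repeat the key across the message: SBSBSBSBSBSBSBS
G(6)+S(18): 24 → Y
T(19)+B(1): 20 → U
C(2)+S(18): 20 → U
K(10)+B(1): 11 → L
W(22)+S(18): 40≡14 → O
G(6)+B(1): 7 → H
Z(25)+S(18): 43≡17 → R
G(6)+B(1): 7 → H
F(5)+S(18): 23 → X
H(7)+B(1): 8 → I
Q(16)+S(18): 34≡8 → I
D(3)+B(1): 4 → E
K(10)+S(18): 28≡2 → C
R(17)+B(1): 18 → S
M(12)+S(18): 30≡4 → E

YUULOHRHXIIECSE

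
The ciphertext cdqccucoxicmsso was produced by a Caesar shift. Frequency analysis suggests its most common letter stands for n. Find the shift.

15

The most frequent ciphertext letter is c (appears 5 times).
c is position 2; n is position 13.
Shift = -11≡15.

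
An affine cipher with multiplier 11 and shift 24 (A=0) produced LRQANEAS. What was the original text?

The inverse of 11 mod 26 is 19, since 11·19=209≡1. Apply D(y)=19·(y−24) mod 26:
L(11): 19·(11−24)=-247≡13 → N
R(17): 19·(17−24)=-133≡23 → X
Q(16): 19·(16−24)=-152≡4 → E
A(0): 19·(0−24)=-456≡12 → M
N(13): 19·(13−24)=-209≡25 → Z
E(4): 19·(4−24)=-380≡10 → K
A(0): 19·(0−24)=-456≡12 → M
S(18): 19·(18−24)=-114≡16 → Q

NXEMZKMQ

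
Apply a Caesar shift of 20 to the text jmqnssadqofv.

j(9): 9+20=29≡3 → d
m(12): 12+20=32≡6 → g
q(16): 16+20=36≡10 → k
n(13): 13+20=33≡7 → h
s(18): 18+20=38≡12 → m
s(18): 18+20=38≡12 → m
a(0): 0+20=20 → u
d(3): 3+20=23 → x
q(16): 16+20=36≡10 → k
o(14): 14+20=34≡8 → i
f(5): 5+20=25 → z
v(21): 21+20=41≡15 → p

dgkhmmuxkizp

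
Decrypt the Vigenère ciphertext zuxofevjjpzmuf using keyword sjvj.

hlcfnvaargedcw

Repeat the key across the ciphertext: sjvjsjvjsjvjsj
z(25)−s(18): 7 → h
u(20)−j(9): 11 → l
x(23)−v(21): 2 → c
o(14)−j(9): 5 → f
f(5)−s(18): -13≡13 → n
e(4)−j(9): -5≡21 → v
v(21)−v(21): 0 → a
j(9)−j(9): 0 → a
j(9)−s(18): -9≡17 → r
p(15)−j(9): 6 → g
z(25)−v(21): 4 → e
m(12)−j(9): 3 → d
u(20)−s(18): 2 → c
f(5)−j(9): -4≡22 → w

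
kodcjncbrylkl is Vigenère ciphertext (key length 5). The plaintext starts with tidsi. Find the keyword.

rgakb

Subtract each crib letter from the matching ciphertext letter (mod 26):
k(10)−t(19)=-9≡17 → r
o(14)−i(8)=6 → g
d(3)−d(3)=0 → a
c(2)−s(18)=-16≡10 → k
j(9)−i(8)=1 → b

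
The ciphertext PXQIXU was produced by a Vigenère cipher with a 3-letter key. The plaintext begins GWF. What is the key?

Subtract each crib letter from the matching ciphertext letter (mod 26):
P(15)−G(6)=9 → J
X(23)−W(22)=1 → B
Q(16)−F(5)=11 → L

JBL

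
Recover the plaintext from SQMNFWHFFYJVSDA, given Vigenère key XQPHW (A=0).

VAXGJZRQYCMFDWE

Repeat the key across the ciphertext: XQPHWXQPHWXQPHW
S(18)−X(23): -5≡21 → V
Q(16)−Q(16): 0 → A
M(12)−P(15): -3≡23 → X
N(13)−H(7): 6 → G
F(5)−W(22): -17≡9 → J
W(22)−X(23): -1≡25 → Z
H(7)−Q(16): -9≡17 → R
F(5)−P(15): -10≡16 → Q
F(5)−H(7): -2≡24 → Y
Y(24)−W(22): 2 → C
J(9)−X(23): -14≡12 → M
V(21)−Q(16): 5 → F
S(18)−P(15): 3 → D
D(3)−H(7): -4≡22 → W
A(0)−W(22): -22≡4 → E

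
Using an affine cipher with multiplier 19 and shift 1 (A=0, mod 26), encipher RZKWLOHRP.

MIJDCHEMA

R(17): 19·17+1=324≡12 → M
Z(25): 19·25+1=476≡8 → I
K(10): 19·10+1=191≡9 → J
W(22): 19·22+1=419≡3 → D
L(11): 19·11+1=210≡2 → C
O(14): 19·14+1=267≡7 → H
H(7): 19·7+1=134≡4 → E
R(17): 19·17+1=324≡12 → M
P(15): 19·15+1=286≡0 → A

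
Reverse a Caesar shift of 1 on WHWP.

VGVO

W(22): 22−1=21 → V
H(7): 7−1=6 → G
W(22): 22−1=21 → V
P(15): 15−1=14 → O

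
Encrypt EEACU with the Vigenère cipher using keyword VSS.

Repeat the key across the message: VSSVS
E(4)+V(21): 25 → Z
E(4)+S(18): 22 → W
A(0)+S(18): 18 → S
C(2)+V(21): 23 → X
U(20)+S(18): 38≡12 → M

ZWSXM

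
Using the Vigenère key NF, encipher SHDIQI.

Repeat the key across the message: NFNFNF
S(18)+N(13): 31≡5 → F
H(7)+F(5): 12 → M
D(3)+N(13): 16 → Q
I(8)+F(5): 13 → N
Q(16)+N(13): 29≡3 → D
I(8)+F(5): 13 → N

FMQNDN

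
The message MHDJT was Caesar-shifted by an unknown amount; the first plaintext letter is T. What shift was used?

19

From the crib: M(12)−T(19)=-7≡19, so the shift is 19.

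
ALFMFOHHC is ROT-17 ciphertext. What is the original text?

A(0): 0−17=-17≡9 → J
L(11): 11−17=-6≡20 → U
F(5): 5−17=-12≡14 → O
M(12): 12−17=-5≡21 → V
F(5): 5−17=-12≡14 → O
O(14): 14−17=-3≡23 → X
H(7): 7−17=-10≡16 → Q
H(7): 7−17=-10≡16 → Q
C(2): 2−17=-15≡11 → L

JUOVOXQQL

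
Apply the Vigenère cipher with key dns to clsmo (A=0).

Repeat the key across the message: dnsdn
c(2)+d(3): 5 → f
l(11)+n(13): 24 → y
s(18)+s(18): 36≡10 → k
m(12)+d(3): 15 → p
o(14)+n(13): 27≡1 → b

fykpb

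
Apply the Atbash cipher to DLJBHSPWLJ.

WOQYSHKDOQ

D(3) → W(22)
L(11) → O(14)
J(9) → Q(16)
B(1) → Y(24)
H(7) → S(18)
S(18) → H(7)
P(15) → K(10)
W(22) → D(3)
L(11) → O(14)
J(9) → Q(16)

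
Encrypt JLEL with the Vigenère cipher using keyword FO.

OZJZ

Repeat the key across the message: FOFO
J(9)+F(5): 14 → O
L(11)+O(14): 25 → Z
E(4)+F(5): 9 → J
L(11)+O(14): 25 → Z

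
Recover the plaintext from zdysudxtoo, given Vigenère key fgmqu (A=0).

uxmcayrhyu

Repeat the key across the ciphertext: fgmqufgmqu
z(25)−f(5): 20 → u
d(3)−g(6): -3≡23 → x
y(24)−m(12): 12 → m
s(18)−q(16): 2 → c
u(20)−u(20): 0 → a
d(3)−f(5): -2≡24 → y
x(23)−g(6): 17 → r
t(19)−m(12): 7 → h
o(14)−q(16): -2≡24 → y
o(14)−u(20): -6≡20 → u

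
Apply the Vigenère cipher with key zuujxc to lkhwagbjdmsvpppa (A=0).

kebfxiadxvpxojjj

Repeat the key across the message: zuujxczuujxczuuj
l(11)+z(25): 36≡10 → k
k(10)+u(20): 30≡4 → e
h(7)+u(20): 27≡1 → b
w(22)+j(9): 31≡5 → f
a(0)+x(23): 23 → x
g(6)+c(2): 8 → i
b(1)+z(25): 26≡0 → a
j(9)+u(20): 29≡3 → d
d(3)+u(20): 23 → x
m(12)+j(9): 21 → v
s(18)+x(23): 41≡15 → p
v(21)+c(2): 23 → x
p(15)+z(25): 40≡14 → o
p(15)+u(20): 35≡9 → j
p(15)+u(20): 35≡9 → j
a(0)+j(9): 9 → j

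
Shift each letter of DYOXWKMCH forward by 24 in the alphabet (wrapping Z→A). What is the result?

D(3): 3+24=27≡1 → B
Y(24): 24+24=48≡22 → W
O(14): 14+24=38≡12 → M
X(23): 23+24=47≡21 → V
W(22): 22+24=46≡20 → U
K(10): 10+24=34≡8 → I
M(12): 12+24=36≡10 → K
C(2): 2+24=26≡0 → A
H(7): 7+24=31≡5 → F

BWMVUIKAF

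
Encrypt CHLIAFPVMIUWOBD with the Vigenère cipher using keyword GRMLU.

IYXTULGHXCANAMX

Repeat the key across the message: GRMLUGRMLUGRMLU
C(2)+G(6): 8 → I
H(7)+R(17): 24 → Y
L(11)+M(12): 23 → X
I(8)+L(11): 19 → T
A(0)+U(20): 20 → U
F(5)+G(6): 11 → L
P(15)+R(17): 32≡6 → G
V(21)+M(12): 33≡7 → H
M(12)+L(11): 23 → X
I(8)+U(20): 28≡2 → C
U(20)+G(6): 26≡0 → A
W(22)+R(17): 39≡13 → N
O(14)+M(12): 26≡0 → A
B(1)+L(11): 12 → M
D(3)+U(20): 23 → X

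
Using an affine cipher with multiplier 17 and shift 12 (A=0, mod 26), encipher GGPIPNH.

KKHSHZB

G(6): 17·6+12=114≡10 → K
G(6): 17·6+12=114≡10 → K
P(15): 17·15+12=267≡7 → H
I(8): 17·8+12=148≡18 → S
P(15): 17·15+12=267≡7 → H
N(13): 17·13+12=233≡25 → Z
H(7): 17·7+12=131≡1 → B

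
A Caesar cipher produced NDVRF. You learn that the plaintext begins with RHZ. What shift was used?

From the crib: N(13)−R(17)=-4≡22, so the shift is 22.

22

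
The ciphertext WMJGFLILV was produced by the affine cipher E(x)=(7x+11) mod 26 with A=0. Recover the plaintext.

JPWDOAHAU

The inverse of 7 mod 26 is 15, since 7·15=105≡1. Apply D(y)=15·(y−11) mod 26:
W(22): 15·(22−11)=165≡9 → J
M(12): 15·(12−11)=15 → P
J(9): 15·(9−11)=-30≡22 → W
G(6): 15·(6−11)=-75≡3 → D
F(5): 15·(5−11)=-90≡14 → O
L(11): 15·(11−11)=0 → A
I(8): 15·(8−11)=-45≡7 → H
L(11): 15·(11−11)=0 → A
V(21): 15·(21−11)=150≡20 → U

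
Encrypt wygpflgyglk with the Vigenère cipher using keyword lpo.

hnuauzrnuwz

Repeat the key across the message: lpolpolpolp
w(22)+l(11): 33≡7 → h
y(24)+p(15): 39≡13 → n
g(6)+o(14): 20 → u
p(15)+l(11): 26≡0 → a
f(5)+p(15): 20 → u
l(11)+o(14): 25 → z
g(6)+l(11): 17 → r
y(24)+p(15): 39≡13 → n
g(6)+o(14): 20 → u
l(11)+l(11): 22 → w
k(10)+p(15): 25 → z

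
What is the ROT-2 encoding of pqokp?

p(15): 15+2=17 → r
q(16): 16+2=18 → s
o(14): 14+2=16 → q
k(10): 10+2=12 → m
p(15): 15+2=17 → r

rsqmr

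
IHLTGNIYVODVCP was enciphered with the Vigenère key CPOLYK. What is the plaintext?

GSXIIDGJHDFLAA

Repeat the key across the ciphertext: CPOLYKCPOLYKCP
I(8)−C(2): 6 → G
H(7)−P(15): -8≡18 → S
L(11)−O(14): -3≡23 → X
T(19)−L(11): 8 → I
G(6)−Y(24): -18≡8 → I
N(13)−K(10): 3 → D
I(8)−C(2): 6 → G
Y(24)−P(15): 9 → J
V(21)−O(14): 7 → H
O(14)−L(11): 3 → D
D(3)−Y(24): -21≡5 → F
V(21)−K(10): 11 → L
C(2)−C(2): 0 → A
P(15)−P(15): 0 → A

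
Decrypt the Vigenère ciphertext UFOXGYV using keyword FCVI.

PDTPBWA

Repeat the key across the ciphertext: FCVIFCV
U(20)−F(5): 15 → P
F(5)−C(2): 3 → D
O(14)−V(21): -7≡19 → T
X(23)−I(8): 15 → P
G(6)−F(5): 1 → B
Y(24)−C(2): 22 → W
V(21)−V(21): 0 → A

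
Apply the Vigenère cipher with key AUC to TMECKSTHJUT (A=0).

Repeat the key across the message: AUCAUCAUCAU
T(19)+A(0): 19 → T
M(12)+U(20): 32≡6 → G
E(4)+C(2): 6 → G
C(2)+A(0): 2 → C
K(10)+U(20): 30≡4 → E
S(18)+C(2): 20 → U
T(19)+A(0): 19 → T
H(7)+U(20): 27≡1 → B
J(9)+C(2): 11 → L
U(20)+A(0): 20 → U
T(19)+U(20): 39≡13 → N

TGGCEUTBLUN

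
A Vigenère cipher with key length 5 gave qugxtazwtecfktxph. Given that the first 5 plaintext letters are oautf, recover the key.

Subtract each crib letter from the matching ciphertext letter (mod 26):
q(16)−o(14)=2 → c
u(20)−a(0)=20 → u
g(6)−u(20)=-14≡12 → m
x(23)−t(19)=4 → e
t(19)−f(5)=14 → o

cumeo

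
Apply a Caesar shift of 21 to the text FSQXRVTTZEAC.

ANLSMQOOUZVX

F(5): 5+21=26≡0 → A
S(18): 18+21=39≡13 → N
Q(16): 16+21=37≡11 → L
X(23): 23+21=44≡18 → S
R(17): 17+21=38≡12 → M
V(21): 21+21=42≡16 → Q
T(19): 19+21=40≡14 → O
T(19): 19+21=40≡14 → O
Z(25): 25+21=46≡20 → U
E(4): 4+21=25 → Z
A(0): 0+21=21 → V
C(2): 2+21=23 → X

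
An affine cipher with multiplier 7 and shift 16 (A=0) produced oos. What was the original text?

The inverse of 7 mod 26 is 15, since 7·15=105≡1. Apply D(y)=15·(y−16) mod 26:
o(14): 15·(14−16)=-30≡22 → w
o(14): 15·(14−16)=-30≡22 → w
s(18): 15·(18−16)=30≡4 → e

wwe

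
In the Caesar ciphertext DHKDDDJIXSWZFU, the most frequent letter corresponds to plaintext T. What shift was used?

The most frequent ciphertext letter is D (appears 4 times).
D is position 3; T is position 19.
Shift = -16≡10.

10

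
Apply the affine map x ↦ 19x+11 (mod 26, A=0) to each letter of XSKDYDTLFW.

GPTQZQIMCN

X(23): 19·23+11=448≡6 → G
S(18): 19·18+11=353≡15 → P
K(10): 19·10+11=201≡19 → T
D(3): 19·3+11=68≡16 → Q
Y(24): 19·24+11=467≡25 → Z
D(3): 19·3+11=68≡16 → Q
T(19): 19·19+11=372≡8 → I
L(11): 19·11+11=220≡12 → M
F(5): 19·5+11=106≡2 → C
W(22): 19·22+11=429≡13 → N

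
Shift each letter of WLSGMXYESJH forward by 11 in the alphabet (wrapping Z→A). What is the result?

W(22): 22+11=33≡7 → H
L(11): 11+11=22 → W
S(18): 18+11=29≡3 → D
G(6): 6+11=17 → R
M(12): 12+11=23 → X
X(23): 23+11=34≡8 → I
Y(24): 24+11=35≡9 → J
E(4): 4+11=15 → P
S(18): 18+11=29≡3 → D
J(9): 9+11=20 → U
H(7): 7+11=18 → S

HWDRXIJPDUS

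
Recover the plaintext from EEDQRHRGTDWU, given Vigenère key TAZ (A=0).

LEEXRIYGUKWV

Repeat the key across the ciphertext: TAZTAZTAZTAZ
E(4)−T(19): -15≡11 → L
E(4)−A(0): 4 → E
D(3)−Z(25): -22≡4 → E
Q(16)−T(19): -3≡23 → X
R(17)−A(0): 17 → R
H(7)−Z(25): -18≡8 → I
R(17)−T(19): -2≡24 → Y
G(6)−A(0): 6 → G
T(19)−Z(25): -6≡20 → U
D(3)−T(19): -16≡10 → K
W(22)−A(0): 22 → W
U(20)−Z(25): -5≡21 → V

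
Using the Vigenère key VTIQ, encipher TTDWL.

Repeat the key across the message: VTIQV
T(19)+V(21): 40≡14 → O
T(19)+T(19): 38≡12 → M
D(3)+I(8): 11 → L
W(22)+Q(16): 38≡12 → M
L(11)+V(21): 32≡6 → G

OMLMG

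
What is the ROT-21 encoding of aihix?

vdcds

a(0): 0+21=21 → v
i(8): 8+21=29≡3 → d
h(7): 7+21=28≡2 → c
i(8): 8+21=29≡3 → d
x(23): 23+21=44≡18 → s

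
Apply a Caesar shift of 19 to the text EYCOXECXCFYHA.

E(4): 4+19=23 → X
Y(24): 24+19=43≡17 → R
C(2): 2+19=21 → V
O(14): 14+19=33≡7 → H
X(23): 23+19=42≡16 → Q
E(4): 4+19=23 → X
C(2): 2+19=21 → V
X(23): 23+19=42≡16 → Q
C(2): 2+19=21 → V
F(5): 5+19=24 → Y
Y(24): 24+19=43≡17 → R
H(7): 7+19=26≡0 → A
A(0): 0+19=19 → T

XRVHQXVQVYRAT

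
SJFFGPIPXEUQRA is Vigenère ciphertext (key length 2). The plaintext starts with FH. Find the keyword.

Subtract each crib letter from the matching ciphertext letter (mod 26):
S(18)−F(5)=13 → N
J(9)−H(7)=2 → C

NC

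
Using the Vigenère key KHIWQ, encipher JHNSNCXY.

Repeat the key across the message: KHIWQKHI
J(9)+K(10): 19 → T
H(7)+H(7): 14 → O
N(13)+I(8): 21 → V
S(18)+W(22): 40≡14 → O
N(13)+Q(16): 29≡3 → D
C(2)+K(10): 12 → M
X(23)+H(7): 30≡4 → E
Y(24)+I(8): 32≡6 → G

TOVODMEG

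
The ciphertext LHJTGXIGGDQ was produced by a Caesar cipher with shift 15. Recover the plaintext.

L(11): 11−15=-4≡22 → W
H(7): 7−15=-8≡18 → S
J(9): 9−15=-6≡20 → U
T(19): 19−15=4 → E
G(6): 6−15=-9≡17 → R
X(23): 23−15=8 → I
I(8): 8−15=-7≡19 → T
G(6): 6−15=-9≡17 → R
G(6): 6−15=-9≡17 → R
D(3): 3−15=-12≡14 → O
Q(16): 16−15=1 → B

WSUERITRROB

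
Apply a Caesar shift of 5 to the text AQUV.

A(0): 0+5=5 → F
Q(16): 16+5=21 → V
U(20): 20+5=25 → Z
V(21): 21+5=26≡0 → A

FVZA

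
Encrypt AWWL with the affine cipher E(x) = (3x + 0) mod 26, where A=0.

A(0): 3·0+0=0 → A
W(22): 3·22+0=66≡14 → O
W(22): 3·22+0=66≡14 → O
L(11): 3·11+0=33≡7 → H

AOOH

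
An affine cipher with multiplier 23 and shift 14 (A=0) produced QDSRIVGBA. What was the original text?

The inverse of 23 mod 26 is 17, since 23·17=391≡1. Apply D(y)=17·(y−14) mod 26:
Q(16): 17·(16−14)=34≡8 → I
D(3): 17·(3−14)=-187≡21 → V
S(18): 17·(18−14)=68≡16 → Q
R(17): 17·(17−14)=51≡25 → Z
I(8): 17·(8−14)=-102≡2 → C
V(21): 17·(21−14)=119≡15 → P
G(6): 17·(6−14)=-136≡20 → U
B(1): 17·(1−14)=-221≡13 → N
A(0): 17·(0−14)=-238≡22 → W

IVQZCPUNW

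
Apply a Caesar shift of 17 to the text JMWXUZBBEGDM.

J(9): 9+17=26≡0 → A
M(12): 12+17=29≡3 → D
W(22): 22+17=39≡13 → N
X(23): 23+17=40≡14 → O
U(20): 20+17=37≡11 → L
Z(25): 25+17=42≡16 → Q
B(1): 1+17=18 → S
B(1): 1+17=18 → S
E(4): 4+17=21 → V
G(6): 6+17=23 → X
D(3): 3+17=20 → U
M(12): 12+17=29≡3 → D

ADNOLQSSVXUD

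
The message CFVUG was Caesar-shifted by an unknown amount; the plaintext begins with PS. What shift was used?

From the crib: C(2)−P(15)=-13≡13, so the shift is 13.

13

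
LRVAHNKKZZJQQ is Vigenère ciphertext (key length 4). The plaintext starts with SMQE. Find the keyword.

Subtract each crib letter from the matching ciphertext letter (mod 26):
L(11)−S(18)=-7≡19 → T
R(17)−M(12)=5 → F
V(21)−Q(16)=5 → F
A(0)−E(4)=-4≡22 → W

TFFW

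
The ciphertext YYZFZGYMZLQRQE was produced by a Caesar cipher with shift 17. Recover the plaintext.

Y(24): 24−17=7 → H
Y(24): 24−17=7 → H
Z(25): 25−17=8 → I
F(5): 5−17=-12≡14 → O
Z(25): 25−17=8 → I
G(6): 6−17=-11≡15 → P
Y(24): 24−17=7 → H
M(12): 12−17=-5≡21 → V
Z(25): 25−17=8 → I
L(11): 11−17=-6≡20 → U
Q(16): 16−17=-1≡25 → Z
R(17): 17−17=0 → A
Q(16): 16−17=-1≡25 → Z
E(4): 4−17=-13≡13 → N

HHIOIPHVIUZAZN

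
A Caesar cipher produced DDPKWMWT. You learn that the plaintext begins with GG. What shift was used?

From the crib: D(3)−G(6)=-3≡23, so the shift is 23.

23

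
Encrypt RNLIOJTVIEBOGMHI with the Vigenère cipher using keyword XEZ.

Repeat the key across the message: XEZXEZXEZXEZXEZX
R(17)+X(23): 40≡14 → O
N(13)+E(4): 17 → R
L(11)+Z(25): 36≡10 → K
I(8)+X(23): 31≡5 → F
O(14)+E(4): 18 → S
J(9)+Z(25): 34≡8 → I
T(19)+X(23): 42≡16 → Q
V(21)+E(4): 25 → Z
I(8)+Z(25): 33≡7 → H
E(4)+X(23): 27≡1 → B
B(1)+E(4): 5 → F
O(14)+Z(25): 39≡13 → N
G(6)+X(23): 29≡3 → D
M(12)+E(4): 16 → Q
H(7)+Z(25): 32≡6 → G
I(8)+X(23): 31≡5 → F

ORKFSIQZHBFNDQGF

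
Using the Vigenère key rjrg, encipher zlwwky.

quncbh

Repeat the key across the message: rjrgrj
z(25)+r(17): 42≡16 → q
l(11)+j(9): 20 → u
w(22)+r(17): 39≡13 → n
w(22)+g(6): 28≡2 → c
k(10)+r(17): 27≡1 → b
y(24)+j(9): 33≡7 → h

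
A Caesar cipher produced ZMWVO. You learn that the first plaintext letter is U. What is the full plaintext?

UHRQJ

From the crib: Z(25)−U(20)=5, so the shift is 5.
Subtract 5 from each ciphertext letter:
Z(25): 25−5=20 → U
M(12): 12−5=7 → H
W(22): 22−5=17 → R
V(21): 21−5=16 → Q
O(14): 14−5=9 → J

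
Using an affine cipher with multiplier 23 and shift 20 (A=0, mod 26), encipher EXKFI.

IDQFW

E(4): 23·4+20=112≡8 → I
X(23): 23·23+20=549≡3 → D
K(10): 23·10+20=250≡16 → Q
F(5): 23·5+20=135≡5 → F
I(8): 23·8+20=204≡22 → W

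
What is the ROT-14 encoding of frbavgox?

f(5): 5+14=19 → t
r(17): 17+14=31≡5 → f
b(1): 1+14=15 → p
a(0): 0+14=14 → o
v(21): 21+14=35≡9 → j
g(6): 6+14=20 → u
o(14): 14+14=28≡2 → c
x(23): 23+14=37≡11 → l

tfpojucl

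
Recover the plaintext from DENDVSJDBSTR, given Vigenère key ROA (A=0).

Repeat the key across the ciphertext: ROAROAROAROA
D(3)−R(17): -14≡12 → M
E(4)−O(14): -10≡16 → Q
N(13)−A(0): 13 → N
D(3)−R(17): -14≡12 → M
V(21)−O(14): 7 → H
S(18)−A(0): 18 → S
J(9)−R(17): -8≡18 → S
D(3)−O(14): -11≡15 → P
B(1)−A(0): 1 → B
S(18)−R(17): 1 → B
T(19)−O(14): 5 → F
R(17)−A(0): 17 → R

MQNMHSSPBBFR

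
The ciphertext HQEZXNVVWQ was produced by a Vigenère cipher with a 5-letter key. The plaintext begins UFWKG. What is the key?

NLIPR

Subtract each crib letter from the matching ciphertext letter (mod 26):
H(7)−U(20)=-13≡13 → N
Q(16)−F(5)=11 → L
E(4)−W(22)=-18≡8 → I
Z(25)−K(10)=15 → P
X(23)−G(6)=17 → R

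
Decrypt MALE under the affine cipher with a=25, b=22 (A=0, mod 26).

KWLS

The inverse of 25 mod 26 is 25, since 25·25=625≡1. Apply D(y)=25·(y−22) mod 26:
M(12): 25·(12−22)=-250≡10 → K
A(0): 25·(0−22)=-550≡22 → W
L(11): 25·(11−22)=-275≡11 → L
E(4): 25·(4−22)=-450≡18 → S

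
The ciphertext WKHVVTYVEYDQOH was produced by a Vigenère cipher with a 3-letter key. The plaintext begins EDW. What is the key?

Subtract each crib letter from the matching ciphertext letter (mod 26):
W(22)−E(4)=18 → S
K(10)−D(3)=7 → H
H(7)−W(22)=-15≡11 → L

SHL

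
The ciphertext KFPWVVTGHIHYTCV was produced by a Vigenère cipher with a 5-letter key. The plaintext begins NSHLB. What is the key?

Subtract each crib letter from the matching ciphertext letter (mod 26):
K(10)−N(13)=-3≡23 → X
F(5)−S(18)=-13≡13 → N
P(15)−H(7)=8 → I
W(22)−L(11)=11 → L
V(21)−B(1)=20 → U

XNILU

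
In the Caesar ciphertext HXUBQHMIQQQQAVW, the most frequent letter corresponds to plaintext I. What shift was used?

The most frequent ciphertext letter is Q (appears 5 times).
Q is position 16; I is position 8.
Shift = 8.

8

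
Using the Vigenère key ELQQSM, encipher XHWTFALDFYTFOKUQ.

Repeat the key across the message: ELQQSMELQQSMELQQ
X(23)+E(4): 27≡1 → B
H(7)+L(11): 18 → S
W(22)+Q(16): 38≡12 → M
T(19)+Q(16): 35≡9 → J
F(5)+S(18): 23 → X
A(0)+M(12): 12 → M
L(11)+E(4): 15 → P
D(3)+L(11): 14 → O
F(5)+Q(16): 21 → V
Y(24)+Q(16): 40≡14 → O
T(19)+S(18): 37≡11 → L
F(5)+M(12): 17 → R
O(14)+E(4): 18 → S
K(10)+L(11): 21 → V
U(20)+Q(16): 36≡10 → K
Q(16)+Q(16): 32≡6 → G

BSMJXMPOVOLRSVKG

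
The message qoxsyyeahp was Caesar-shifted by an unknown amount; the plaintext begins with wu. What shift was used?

20

From the crib: q(16)−w(22)=-6≡20, so the shift is 20.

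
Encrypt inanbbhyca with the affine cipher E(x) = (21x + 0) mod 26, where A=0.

mnanvvrkqa

i(8): 21·8+0=168≡12 → m
n(13): 21·13+0=273≡13 → n
a(0): 21·0+0=0 → a
n(13): 21·13+0=273≡13 → n
b(1): 21·1+0=21 → v
b(1): 21·1+0=21 → v
h(7): 21·7+0=147≡17 → r
y(24): 21·24+0=504≡10 → k
c(2): 21·2+0=42≡16 → q
a(0): 21·0+0=0 → a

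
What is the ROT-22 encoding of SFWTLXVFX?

S(18): 18+22=40≡14 → O
F(5): 5+22=27≡1 → B
W(22): 22+22=44≡18 → S
T(19): 19+22=41≡15 → P
L(11): 11+22=33≡7 → H
X(23): 23+22=45≡19 → T
V(21): 21+22=43≡17 → R
F(5): 5+22=27≡1 → B
X(23): 23+22=45≡19 → T

OBSPHTRBT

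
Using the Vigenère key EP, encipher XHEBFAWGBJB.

Repeat the key across the message: EPEPEPEPEPE
X(23)+E(4): 27≡1 → B
H(7)+P(15): 22 → W
E(4)+E(4): 8 → I
B(1)+P(15): 16 → Q
F(5)+E(4): 9 → J
A(0)+P(15): 15 → P
W(22)+E(4): 26≡0 → A
G(6)+P(15): 21 → V
B(1)+E(4): 5 → F
J(9)+P(15): 24 → Y
B(1)+E(4): 5 → F

BWIQJPAVFYF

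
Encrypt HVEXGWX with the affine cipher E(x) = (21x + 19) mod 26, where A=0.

KSZIPNI

H(7): 21·7+19=166≡10 → K
V(21): 21·21+19=460≡18 → S
E(4): 21·4+19=103≡25 → Z
X(23): 21·23+19=502≡8 → I
G(6): 21·6+19=145≡15 → P
W(22): 21·22+19=481≡13 → N
X(23): 21·23+19=502≡8 → I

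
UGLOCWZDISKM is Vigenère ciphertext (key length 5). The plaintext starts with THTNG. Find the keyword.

Subtract each crib letter from the matching ciphertext letter (mod 26):
U(20)−T(19)=1 → B
G(6)−H(7)=-1≡25 → Z
L(11)−T(19)=-8≡18 → S
O(14)−N(13)=1 → B
C(2)−G(6)=-4≡22 → W

BZSBW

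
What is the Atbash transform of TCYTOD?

T(19) → G(6)
C(2) → X(23)
Y(24) → B(1)
T(19) → G(6)
O(14) → L(11)
D(3) → W(22)

GXBGLW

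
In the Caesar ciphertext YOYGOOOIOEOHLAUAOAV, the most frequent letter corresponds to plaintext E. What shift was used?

The most frequent ciphertext letter is O (appears 7 times).
O is position 14; E is position 4.
Shift = 10.

10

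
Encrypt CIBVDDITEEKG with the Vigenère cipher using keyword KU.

MCLPNXSNOYUA

Repeat the key across the message: KUKUKUKUKUKU
C(2)+K(10): 12 → M
I(8)+U(20): 28≡2 → C
B(1)+K(10): 11 → L
V(21)+U(20): 41≡15 → P
D(3)+K(10): 13 → N
D(3)+U(20): 23 → X
I(8)+K(10): 18 → S
T(19)+U(20): 39≡13 → N
E(4)+K(10): 14 → O
E(4)+U(20): 24 → Y
K(10)+K(10): 20 → U
G(6)+U(20): 26≡0 → A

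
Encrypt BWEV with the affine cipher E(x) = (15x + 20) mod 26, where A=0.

B(1): 15·1+20=35≡9 → J
W(22): 15·22+20=350≡12 → M
E(4): 15·4+20=80≡2 → C
V(21): 15·21+20=335≡23 → X

JMCX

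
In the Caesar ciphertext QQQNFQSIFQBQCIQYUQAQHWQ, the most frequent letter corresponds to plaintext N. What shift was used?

3

The most frequent ciphertext letter is Q (appears 10 times).
Q is position 16; N is position 13.
Shift = 3.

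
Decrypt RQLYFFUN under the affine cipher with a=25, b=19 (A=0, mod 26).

The inverse of 25 mod 26 is 25, since 25·25=625≡1. Apply D(y)=25·(y−19) mod 26:
R(17): 25·(17−19)=-50≡2 → C
Q(16): 25·(16−19)=-75≡3 → D
L(11): 25·(11−19)=-200≡8 → I
Y(24): 25·(24−19)=125≡21 → V
F(5): 25·(5−19)=-350≡14 → O
F(5): 25·(5−19)=-350≡14 → O
U(20): 25·(20−19)=25 → Z
N(13): 25·(13−19)=-150≡6 → G

CDIVOOZG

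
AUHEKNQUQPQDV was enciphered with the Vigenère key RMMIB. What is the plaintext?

JIVWJWEIIOZRJ

Repeat the key across the ciphertext: RMMIBRMMIBRMM
A(0)−R(17): -17≡9 → J
U(20)−M(12): 8 → I
H(7)−M(12): -5≡21 → V
E(4)−I(8): -4≡22 → W
K(10)−B(1): 9 → J
N(13)−R(17): -4≡22 → W
Q(16)−M(12): 4 → E
U(20)−M(12): 8 → I
Q(16)−I(8): 8 → I
P(15)−B(1): 14 → O
Q(16)−R(17): -1≡25 → Z
D(3)−M(12): -9≡17 → R
V(21)−M(12): 9 → J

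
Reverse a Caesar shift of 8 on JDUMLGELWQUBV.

BVMEDYWDOIMTN

J(9): 9−8=1 → B
D(3): 3−8=-5≡21 → V
U(20): 20−8=12 → M
M(12): 12−8=4 → E
L(11): 11−8=3 → D
G(6): 6−8=-2≡24 → Y
E(4): 4−8=-4≡22 → W
L(11): 11−8=3 → D
W(22): 22−8=14 → O
Q(16): 16−8=8 → I
U(20): 20−8=12 → M
B(1): 1−8=-7≡19 → T
V(21): 21−8=13 → N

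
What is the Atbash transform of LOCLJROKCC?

L(11) → O(14)
O(14) → L(11)
C(2) → X(23)
L(11) → O(14)
J(9) → Q(16)
R(17) → I(8)
O(14) → L(11)
K(10) → P(15)
C(2) → X(23)
C(2) → X(23)

OLXOQILPXX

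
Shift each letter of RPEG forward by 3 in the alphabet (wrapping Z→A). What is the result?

R(17): 17+3=20 → U
P(15): 15+3=18 → S
E(4): 4+3=7 → H
G(6): 6+3=9 → J

USHJ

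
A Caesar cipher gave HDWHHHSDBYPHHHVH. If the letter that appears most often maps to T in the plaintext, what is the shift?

14

The most frequent ciphertext letter is H (appears 8 times).
H is position 7; T is position 19.
Shift = -12≡14.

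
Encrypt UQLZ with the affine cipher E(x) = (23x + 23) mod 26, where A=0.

U(20): 23·20+23=483≡15 → P
Q(16): 23·16+23=391≡1 → B
L(11): 23·11+23=276≡16 → Q
Z(25): 23·25+23=598≡0 → A

PBQA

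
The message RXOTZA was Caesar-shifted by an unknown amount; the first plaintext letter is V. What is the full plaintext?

From the crib: R(17)−V(21)=-4≡22, so the shift is 22.
Subtract 22 from each ciphertext letter:
R(17): 17−22=-5≡21 → V
X(23): 23−22=1 → B
O(14): 14−22=-8≡18 → S
T(19): 19−22=-3≡23 → X
Z(25): 25−22=3 → D
A(0): 0−22=-22≡4 → E

VBSXDE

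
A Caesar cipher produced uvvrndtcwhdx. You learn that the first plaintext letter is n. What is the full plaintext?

nookgwmvpawq

From the crib: u(20)−n(13)=7, so the shift is 7.
Subtract 7 from each ciphertext letter:
u(20): 20−7=13 → n
v(21): 21−7=14 → o
v(21): 21−7=14 → o
r(17): 17−7=10 → k
n(13): 13−7=6 → g
d(3): 3−7=-4≡22 → w
t(19): 19−7=12 → m
c(2): 2−7=-5≡21 → v
w(22): 22−7=15 → p
h(7): 7−7=0 → a
d(3): 3−7=-4≡22 → w
x(23): 23−7=16 → q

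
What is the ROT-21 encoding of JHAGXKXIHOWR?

ECVBSFSDCJRM

J(9): 9+21=30≡4 → E
H(7): 7+21=28≡2 → C
A(0): 0+21=21 → V
G(6): 6+21=27≡1 → B
X(23): 23+21=44≡18 → S
K(10): 10+21=31≡5 → F
X(23): 23+21=44≡18 → S
I(8): 8+21=29≡3 → D
H(7): 7+21=28≡2 → C
O(14): 14+21=35≡9 → J
W(22): 22+21=43≡17 → R
R(17): 17+21=38≡12 → M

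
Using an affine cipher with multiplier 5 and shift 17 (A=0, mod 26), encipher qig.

q(16): 5·16+17=97≡19 → t
i(8): 5·8+17=57≡5 → f
g(6): 5·6+17=47≡21 → v

tfv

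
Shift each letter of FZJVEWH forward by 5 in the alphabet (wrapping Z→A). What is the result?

KEOAJBM

F(5): 5+5=10 → K
Z(25): 25+5=30≡4 → E
J(9): 9+5=14 → O
V(21): 21+5=26≡0 → A
E(4): 4+5=9 → J
W(22): 22+5=27≡1 → B
H(7): 7+5=12 → M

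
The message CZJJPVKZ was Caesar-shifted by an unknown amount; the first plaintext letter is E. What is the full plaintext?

EBLLRXMB

From the crib: C(2)−E(4)=-2≡24, so the shift is 24.
Subtract 24 from each ciphertext letter:
C(2): 2−24=-22≡4 → E
Z(25): 25−24=1 → B
J(9): 9−24=-15≡11 → L
J(9): 9−24=-15≡11 → L
P(15): 15−24=-9≡17 → R
V(21): 21−24=-3≡23 → X
K(10): 10−24=-14≡12 → M
Z(25): 25−24=1 → B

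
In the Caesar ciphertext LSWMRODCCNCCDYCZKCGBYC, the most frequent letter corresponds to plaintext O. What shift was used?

14

The most frequent ciphertext letter is C (appears 7 times).
C is position 2; O is position 14.
Shift = -12≡14.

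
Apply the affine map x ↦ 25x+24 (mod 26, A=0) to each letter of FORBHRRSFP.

TKHXRHHGTJ

F(5): 25·5+24=149≡19 → T
O(14): 25·14+24=374≡10 → K
R(17): 25·17+24=449≡7 → H
B(1): 25·1+24=49≡23 → X
H(7): 25·7+24=199≡17 → R
R(17): 25·17+24=449≡7 → H
R(17): 25·17+24=449≡7 → H
S(18): 25·18+24=474≡6 → G
F(5): 25·5+24=149≡19 → T
P(15): 25·15+24=399≡9 → J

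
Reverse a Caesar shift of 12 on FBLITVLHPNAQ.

TPZWHJZVDBOE

F(5): 5−12=-7≡19 → T
B(1): 1−12=-11≡15 → P
L(11): 11−12=-1≡25 → Z
I(8): 8−12=-4≡22 → W
T(19): 19−12=7 → H
V(21): 21−12=9 → J
L(11): 11−12=-1≡25 → Z
H(7): 7−12=-5≡21 → V
P(15): 15−12=3 → D
N(13): 13−12=1 → B
A(0): 0−12=-12≡14 → O
Q(16): 16−12=4 → E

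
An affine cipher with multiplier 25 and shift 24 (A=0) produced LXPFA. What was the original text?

NBJTY

The inverse of 25 mod 26 is 25, since 25·25=625≡1. Apply D(y)=25·(y−24) mod 26:
L(11): 25·(11−24)=-325≡13 → N
X(23): 25·(23−24)=-25≡1 → B
P(15): 25·(15−24)=-225≡9 → J
F(5): 25·(5−24)=-475≡19 → T
A(0): 25·(0−24)=-600≡24 → Y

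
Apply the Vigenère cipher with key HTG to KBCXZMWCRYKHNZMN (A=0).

RUIESSDVXFDNUSSU

Repeat the key across the message: HTGHTGHTGHTGHTGH
K(10)+H(7): 17 → R
B(1)+T(19): 20 → U
C(2)+G(6): 8 → I
X(23)+H(7): 30≡4 → E
Z(25)+T(19): 44≡18 → S
M(12)+G(6): 18 → S
W(22)+H(7): 29≡3 → D
C(2)+T(19): 21 → V
R(17)+G(6): 23 → X
Y(24)+H(7): 31≡5 → F
K(10)+T(19): 29≡3 → D
H(7)+G(6): 13 → N
N(13)+H(7): 20 → U
Z(25)+T(19): 44≡18 → S
M(12)+G(6): 18 → S
N(13)+H(7): 20 → U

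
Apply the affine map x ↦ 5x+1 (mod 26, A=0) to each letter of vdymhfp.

cqrjkay

v(21): 5·21+1=106≡2 → c
d(3): 5·3+1=16 → q
y(24): 5·24+1=121≡17 → r
m(12): 5·12+1=61≡9 → j
h(7): 5·7+1=36≡10 → k
f(5): 5·5+1=26≡0 → a
p(15): 5·15+1=76≡24 → y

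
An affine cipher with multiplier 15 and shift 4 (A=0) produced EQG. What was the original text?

AGO

The inverse of 15 mod 26 is 7, since 15·7=105≡1. Apply D(y)=7·(y−4) mod 26:
E(4): 7·(4−4)=0 → A
Q(16): 7·(16−4)=84≡6 → G
G(6): 7·(6−4)=14 → O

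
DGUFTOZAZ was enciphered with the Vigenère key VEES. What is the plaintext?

ICQNYKVIE

Repeat the key across the ciphertext: VEESVEESV
D(3)−V(21): -18≡8 → I
G(6)−E(4): 2 → C
U(20)−E(4): 16 → Q
F(5)−S(18): -13≡13 → N
T(19)−V(21): -2≡24 → Y
O(14)−E(4): 10 → K
Z(25)−E(4): 21 → V
A(0)−S(18): -18≡8 → I
Z(25)−V(21): 4 → E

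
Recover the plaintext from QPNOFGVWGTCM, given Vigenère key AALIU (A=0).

Repeat the key across the ciphertext: AALIUAALIUAA
Q(16)−A(0): 16 → Q
P(15)−A(0): 15 → P
N(13)−L(11): 2 → C
O(14)−I(8): 6 → G
F(5)−U(20): -15≡11 → L
G(6)−A(0): 6 → G
V(21)−A(0): 21 → V
W(22)−L(11): 11 → L
G(6)−I(8): -2≡24 → Y
T(19)−U(20): -1≡25 → Z
C(2)−A(0): 2 → C
M(12)−A(0): 12 → M

QPCGLGVLYZCM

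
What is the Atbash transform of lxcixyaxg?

l(11) → o(14)
x(23) → c(2)
c(2) → x(23)
i(8) → r(17)
x(23) → c(2)
y(24) → b(1)
a(0) → z(25)
x(23) → c(2)
g(6) → t(19)

ocxrcbzct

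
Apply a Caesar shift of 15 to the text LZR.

L(11): 11+15=26≡0 → A
Z(25): 25+15=40≡14 → O
R(17): 17+15=32≡6 → G

AOG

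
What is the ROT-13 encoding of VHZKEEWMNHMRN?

V(21): 21+13=34≡8 → I
H(7): 7+13=20 → U
Z(25): 25+13=38≡12 → M
K(10): 10+13=23 → X
E(4): 4+13=17 → R
E(4): 4+13=17 → R
W(22): 22+13=35≡9 → J
M(12): 12+13=25 → Z
N(13): 13+13=26≡0 → A
H(7): 7+13=20 → U
M(12): 12+13=25 → Z
R(17): 17+13=30≡4 → E
N(13): 13+13=26≡0 → A

IUMXRRJZAUZEA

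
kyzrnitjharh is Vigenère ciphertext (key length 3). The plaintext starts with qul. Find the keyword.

ueo

Subtract each crib letter from the matching ciphertext letter (mod 26):
k(10)−q(16)=-6≡20 → u
y(24)−u(20)=4 → e
z(25)−l(11)=14 → o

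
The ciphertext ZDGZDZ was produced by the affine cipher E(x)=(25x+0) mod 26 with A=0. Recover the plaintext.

The inverse of 25 mod 26 is 25, since 25·25=625≡1. Apply D(y)=25·(y−0) mod 26:
Z(25): 25·(25−0)=625≡1 → B
D(3): 25·(3−0)=75≡23 → X
G(6): 25·(6−0)=150≡20 → U
Z(25): 25·(25−0)=625≡1 → B
D(3): 25·(3−0)=75≡23 → X
Z(25): 25·(25−0)=625≡1 → B

BXUBXB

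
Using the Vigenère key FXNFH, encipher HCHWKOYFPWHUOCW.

MZUBRTVSUDMRBHD

Repeat the key across the message: FXNFHFXNFHFXNFH
H(7)+F(5): 12 → M
C(2)+X(23): 25 → Z
H(7)+N(13): 20 → U
W(22)+F(5): 27≡1 → B
K(10)+H(7): 17 → R
O(14)+F(5): 19 → T
Y(24)+X(23): 47≡21 → V
F(5)+N(13): 18 → S
P(15)+F(5): 20 → U
W(22)+H(7): 29≡3 → D
H(7)+F(5): 12 → M
U(20)+X(23): 43≡17 → R
O(14)+N(13): 27≡1 → B
C(2)+F(5): 7 → H
W(22)+H(7): 29≡3 → D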